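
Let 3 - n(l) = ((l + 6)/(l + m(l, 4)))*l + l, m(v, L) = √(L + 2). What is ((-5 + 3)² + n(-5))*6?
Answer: 1218/19 - 30*√6/19 ≈ 60.238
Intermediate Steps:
m(v, L) = √(2 + L)
n(l) = 3 - l - l*(6 + l)/(l + √6) (n(l) = 3 - (((l + 6)/(l + √(2 + 4)))*l + l) = 3 - (((6 + l)/(l + √6))*l + l) = 3 - (l*(6 + l)/(l + √6) + l) = 3 - (l + l*(6 + l)/(l + √6)) = 3 + (-l - l*(6 + l)/(l + √6)) = 3 - l - l*(6 + l)/(l + √6))
((-5 + 3)² + n(-5))*6 = ((-5 + 3)² + (-3*(-5) - 2*(-5)² + 3*√6 - 1*(-5)*√6)/(-5 + √6))*6 = ((-2)² + (15 - 2*25 + 3*√6 + 5*√6)/(-5 + √6))*6 = (4 + (15 - 50 + 3*√6 + 5*√6)/(-5 + √6))*6 = (4 + (-35 + 8*√6)/(-5 + √6))*6 = 24 + 6*(-35 + 8*√6)/(-5 + √6)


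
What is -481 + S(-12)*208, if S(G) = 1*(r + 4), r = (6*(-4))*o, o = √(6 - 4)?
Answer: 351 - 4992*√2 ≈ -6708.8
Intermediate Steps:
o = √2 ≈ 1.4142
r = -24*√2 (r = (6*(-4))*√2 = -24*√2 ≈ -33.941)
S(G) = 4 - 24*√2 (S(G) = 1*(-24*√2 + 4) = 1*(4 - 24*√2) = 4 - 24*√2)
-481 + S(-12)*208 = -481 + (4 - 24*√2)*208 = -481 + (832 - 4992*√2) = 351 - 4992*√2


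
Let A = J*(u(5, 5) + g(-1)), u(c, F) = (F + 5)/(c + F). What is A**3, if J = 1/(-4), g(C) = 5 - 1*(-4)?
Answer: -125/8 ≈ -15.625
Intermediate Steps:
g(C) = 9 (g(C) = 5 + 4 = 9)
u(c, F) = (5 + F)/(F + c)
J = -1/4 ≈ -0.25000
A = -5/2 (A = -((5 + 5)/(5 + 5) + 9)/4 = -(10/10 + 9)/4 = -((1/10)*10 + 9)/4 = -(1 + 9)/4 = -1/4*10 = -5/2 ≈ -2.5000)
A**3 = (-5/2)**3 = -125/8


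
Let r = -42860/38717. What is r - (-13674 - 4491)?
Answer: 703251445/38717 ≈ 18164.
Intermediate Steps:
r = -42860/38717 (r = -42860*1/38717 = -42860/38717 ≈ -1.1070)
r - (-13674 - 4491) = -42860/38717 - (-13674 - 4491) = -42860/38717 - 1*(-18165) = -42860/38717 + 18165 = 703251445/38717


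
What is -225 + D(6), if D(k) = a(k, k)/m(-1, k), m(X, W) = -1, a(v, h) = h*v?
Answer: -261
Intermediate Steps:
D(k) = -k² (D(k) = (k*k)/(-1) = k²*(-1) = -k²)
-225 + D(6) = -225 - 1*6² = -225 - 1*36 = -225 - 36 = -261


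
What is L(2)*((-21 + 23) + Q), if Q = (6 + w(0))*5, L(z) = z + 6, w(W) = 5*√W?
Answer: 256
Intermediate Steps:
L(z) = 6 + z
Q = 30 (Q = (6 + 5*√0)*5 = (6 + 5*0)*5 = (6 + 0)*5 = 6*5 = 30)
L(2)*((-21 + 23) + Q) = (6 + 2)*((-21 + 23) + 30) = 8*(2 + 30) = 8*32 = 256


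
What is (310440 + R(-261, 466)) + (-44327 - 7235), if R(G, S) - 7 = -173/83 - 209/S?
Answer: 10013056065/38678 ≈ 2.5888e+5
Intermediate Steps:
R(G, S) = 408/83 - 209/S (R(G, S) = 7 + (-173/83 - 209/S) = 408/83 - 209/S)
(310440 + R(-261, 466)) + (-44327 - 7235) = (310440 + (408/83 - 209/466)) + (-44327 - 7235) = (310440 + (408/83 - 209*1/466)) - 51562 = (310440 + (408/83 - 209/466)) - 51562 = (310440 + 172781/38678) - 51562 = 12007371101/38678 - 51562 = 10013056065/38678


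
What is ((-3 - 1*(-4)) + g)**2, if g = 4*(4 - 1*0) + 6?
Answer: 529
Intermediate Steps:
g = 22 (g = 4*(4 + 0) + 6 = 4*4 + 6 = 16 + 6 = 22)
((-3 - 1*(-4)) + g)**2 = ((-3 - 1*(-4)) + 22)**2 = ((-3 + 4) + 22)**2 = (1 + 22)**2 = 23**2 = 529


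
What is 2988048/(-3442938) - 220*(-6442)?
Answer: 813244410512/573823 ≈ 1.4172e+6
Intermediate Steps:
2988048/(-3442938) - 220*(-6442) = 2988048*(-1/3442938) - 1*(-1417240) = -498008/573823 + 1417240 = 813244410512/573823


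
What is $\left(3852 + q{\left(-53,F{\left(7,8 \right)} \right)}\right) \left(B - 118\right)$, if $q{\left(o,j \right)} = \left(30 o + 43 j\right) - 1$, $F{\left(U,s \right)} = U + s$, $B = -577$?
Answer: $-2019670$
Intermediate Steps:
$q{\left(o,j \right)} = -1 + 30 o + 43 j$
$\left(3852 + q{\left(-53,F{\left(7,8 \right)} \right)}\right) \left(B - 118\right) = \left(3852 + \left(-1 + 30 \left(-53\right) + 43 \left(7 + 8\right)\right)\right) \left(-577 - 118\right) = \left(3852 - 946\right) \left(-695\right) = 2906 \left(-695\right) = -2019670$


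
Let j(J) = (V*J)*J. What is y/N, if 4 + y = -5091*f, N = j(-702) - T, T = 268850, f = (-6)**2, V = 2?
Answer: -91640/358379 ≈ -0.25571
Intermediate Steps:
f = 36
j(J) = 2*J**2 (j(J) = (2*J)*J = 2*J**2)
N = 716758 (N = 2*(-702)**2 - 1*268850 = 2*492804 - 268850 = 985608 - 268850 = 716758)
y = -183280 (y = -4 - 5091*36 = -4 - 183276 = -183280)
y/N = -183280/716758 = -183280*1/716758 = -91640/358379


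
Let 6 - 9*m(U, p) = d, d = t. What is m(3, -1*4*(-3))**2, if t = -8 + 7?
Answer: 49/81 ≈ 0.60494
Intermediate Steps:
t = -1
d = -1
m(U, p) = 7/9 (m(U, p) = 2/3 - 1/9*(-1) = 2/3 + 1/9 = 7/9)
m(3, -1*4*(-3))**2 = (7/9)**2 = 49/81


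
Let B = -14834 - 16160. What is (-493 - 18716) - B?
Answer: 11785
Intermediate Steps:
B = -30994
(-493 - 18716) - B = (-493 - 18716) - 1*(-30994) = -19209 + 30994 = 11785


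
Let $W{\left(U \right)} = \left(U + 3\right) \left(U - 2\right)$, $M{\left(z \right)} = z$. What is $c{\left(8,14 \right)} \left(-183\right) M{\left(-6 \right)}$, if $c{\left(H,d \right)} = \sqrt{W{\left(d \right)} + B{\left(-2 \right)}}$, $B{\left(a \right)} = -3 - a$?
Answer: $1098 \sqrt{203} \approx 15644.0$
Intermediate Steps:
$W{\left(U \right)} = \left(-2 + U\right) \left(3 + U\right)$ ($W{\left(U \right)} = \left(3 + U\right) \left(-2 + U\right) = \left(-2 + U\right) \left(3 + U\right)$)
$c{\left(H,d \right)} = \sqrt{-7 + d + d^{2}}$ ($c{\left(H,d \right)} = \sqrt{\left(-6 + d + d^{2}\right) - 1} = \sqrt{-7 + d + d^{2}}$)
$c{\left(8,14 \right)} \left(-183\right) M{\left(-6 \right)} = \sqrt{-7 + 14 + 14^{2}} \left(-183\right) \left(-6\right) = \sqrt{-7 + 14 + 196} \left(-183\right) \left(-6\right) = \sqrt{203} \left(-183\right) \left(-6\right) = - 183 \sqrt{203} \left(-6\right) = 1098 \sqrt{203}$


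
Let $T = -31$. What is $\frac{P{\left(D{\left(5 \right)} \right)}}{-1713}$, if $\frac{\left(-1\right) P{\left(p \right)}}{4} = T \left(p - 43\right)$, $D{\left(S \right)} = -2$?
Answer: $\frac{1860}{571} \approx 3.2574$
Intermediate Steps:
$P{\left(p \right)} = -5332 + 124 p$ ($P{\left(p \right)} = - 4 \left(- 31 \left(p - 43\right)\right) = - 4 \left(- 31 \left(-43 + p\right)\right) = - 4 \left(1333 - 31 p\right) = -5332 + 124 p$)
$\frac{P{\left(D{\left(5 \right)} \right)}}{-1713} = \frac{-5332 + 124 \left(-2\right)}{-1713} = \left(-5332 - 248\right) \left(- \frac{1}{1713}\right) = \left(-5580\right) \left(- \frac{1}{1713}\right) = \frac{1860}{571}$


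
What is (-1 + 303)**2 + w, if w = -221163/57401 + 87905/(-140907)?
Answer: 737640230439482/8088202707 ≈ 91200.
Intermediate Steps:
w = -36209249746/8088202707 (w = -221163*1/57401 + 87905*(-1/140907) = -221163/57401 - 87905/140907 = -36209249746/8088202707 ≈ -4.4768)
(-1 + 303)**2 + w = (-1 + 303)**2 - 36209249746/8088202707 = 302**2 - 36209249746/8088202707 = 91204 - 36209249746/8088202707 = 737640230439482/8088202707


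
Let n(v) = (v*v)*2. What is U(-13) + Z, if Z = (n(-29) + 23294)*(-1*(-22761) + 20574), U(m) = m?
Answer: 1082334947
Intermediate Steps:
n(v) = 2*v² (n(v) = v²*2 = 2*v²)
Z = 1082334960 (Z = (2*(-29)² + 23294)*(-1*(-22761) + 20574) = (2*841 + 23294)*(22761 + 20574) = (1682 + 23294)*43335 = 24976*43335 = 1082334960)
U(-13) + Z = -13 + 1082334960 = 1082334947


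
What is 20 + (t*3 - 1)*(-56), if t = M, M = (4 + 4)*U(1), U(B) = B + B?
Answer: -2612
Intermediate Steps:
U(B) = 2*B
M = 16 (M = (4 + 4)*(2*1) = 8*2 = 16)
t = 16
20 + (t*3 - 1)*(-56) = 20 + (16*3 - 1)*(-56) = 20 + (48 - 1)*(-56) = 20 + 47*(-56) = 20 - 2632 = -2612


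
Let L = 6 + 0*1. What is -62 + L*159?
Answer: 892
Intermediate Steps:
L = 6 (L = 6 + 0 = 6)
-62 + L*159 = -62 + 6*159 = -62 + 954 = 892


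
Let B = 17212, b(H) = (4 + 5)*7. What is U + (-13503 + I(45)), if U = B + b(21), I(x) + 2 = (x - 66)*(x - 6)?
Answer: 2951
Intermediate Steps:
b(H) = 63 (b(H) = 9*7 = 63)
I(x) = -2 + (-66 + x)*(-6 + x) (I(x) = -2 + (x - 66)*(x - 6) = -2 + (-66 + x)*(-6 + x))
U = 17275 (U = 17212 + 63 = 17275)
U + (-13503 + I(45)) = 17275 + (-13503 + (394 + 45**2 - 72*45)) = 17275 + (-13503 + (394 + 2025 - 3240)) = 17275 + (-13503 - 821) = 17275 - 14324 = 2951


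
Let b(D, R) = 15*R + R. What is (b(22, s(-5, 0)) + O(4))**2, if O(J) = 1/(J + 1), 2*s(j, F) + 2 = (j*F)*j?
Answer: 6241/25 ≈ 249.64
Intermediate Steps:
s(j, F) = -1 + F*j**2/2 (s(j, F) = -1 + ((j*F)*j)/2 = -1 + ((F*j)*j)/2 = -1 + (F*j**2)/2 = -1 + F*j**2/2)
b(D, R) = 16*R
O(J) = 1/(1 + J)
(b(22, s(-5, 0)) + O(4))**2 = (16*(-1 + (1/2)*0*(-5)**2) + 1/(1 + 4))**2 = (16*(-1 + (1/2)*0*25) + 1/5)**2 = (16*(-1 + 0) + 1/5)**2 = (16*(-1) + 1/5)**2 = (-16 + 1/5)**2 = (-79/5)**2 = 6241/25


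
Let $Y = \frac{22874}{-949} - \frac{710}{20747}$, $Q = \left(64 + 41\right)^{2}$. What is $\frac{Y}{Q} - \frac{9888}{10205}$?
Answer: $- \frac{1575999655196}{1622857829775} \approx -0.97113$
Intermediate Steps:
$Q = 11025$ ($Q = 105^{2} = 11025$)
$Y = - \frac{475240668}{19688903}$ ($Y = 22874 \left(- \frac{1}{949}\right) - \frac{710}{20747} = - \frac{22874}{949} - \frac{710}{20747} = - \frac{475240668}{19688903} \approx -24.137$)
$\frac{Y}{Q} - \frac{9888}{10205} = - \frac{475240668}{19688903 \cdot 11025} - \frac{9888}{10205} = \left(- \frac{475240668}{19688903}\right) \frac{1}{11025} - \frac{9888}{10205} = - \frac{22630508}{10336674075} - \frac{9888}{10205} = - \frac{1575999655196}{1622857829775}$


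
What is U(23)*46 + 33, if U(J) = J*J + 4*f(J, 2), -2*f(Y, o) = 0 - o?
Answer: 24551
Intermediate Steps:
f(Y, o) = o/2 (f(Y, o) = -(0 - o)/2 = -(-1)*o/2 = o/2)
U(J) = 4 + J**2 (U(J) = J*J + 4*((1/2)*2) = J**2 + 4*1 = J**2 + 4 = 4 + J**2)
U(23)*46 + 33 = (4 + 23**2)*46 + 33 = (4 + 529)*46 + 33 = 533*46 + 33 = 24518 + 33 = 24551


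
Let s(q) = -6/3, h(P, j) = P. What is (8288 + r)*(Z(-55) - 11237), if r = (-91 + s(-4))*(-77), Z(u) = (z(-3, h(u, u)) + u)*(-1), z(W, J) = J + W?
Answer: -171854676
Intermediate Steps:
s(q) = -2 (s(q) = -6*⅓ = -2)
Z(u) = 3 - 2*u (Z(u) = ((u - 3) + u)*(-1) = ((-3 + u) + u)*(-1) = (-3 + 2*u)*(-1) = 3 - 2*u)
r = 7161 (r = (-91 - 2)*(-77) = -93*(-77) = 7161)
(8288 + r)*(Z(-55) - 11237) = (8288 + 7161)*((3 - 2*(-55)) - 11237) = 15449*((3 + 110) - 11237) = 15449*(113 - 11237) = 15449*(-11124) = -171854676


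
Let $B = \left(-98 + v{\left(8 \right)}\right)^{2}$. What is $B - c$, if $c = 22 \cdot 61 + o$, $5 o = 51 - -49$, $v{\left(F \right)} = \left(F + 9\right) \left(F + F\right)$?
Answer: $28914$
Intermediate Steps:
$v{\left(F \right)} = 2 F \left(9 + F\right)$ ($v{\left(F \right)} = \left(9 + F\right) 2 F = 2 F \left(9 + F\right)$)
$o = 20$ ($o = \frac{51 - -49}{5} = \frac{51 + 49}{5} = \frac{1}{5} \cdot 100 = 20$)
$c = 1362$ ($c = 22 \cdot 61 + 20 = 1342 + 20 = 1362$)
$B = 30276$ ($B = \left(-98 + 2 \cdot 8 \left(9 + 8\right)\right)^{2} = \left(-98 + 2 \cdot 8 \cdot 17\right)^{2} = \left(-98 + 272\right)^{2} = 174^{2} = 30276$)
$B - c = 30276 - 1362 = 28914$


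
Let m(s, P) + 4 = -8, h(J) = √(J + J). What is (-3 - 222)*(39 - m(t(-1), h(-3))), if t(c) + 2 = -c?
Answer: -11475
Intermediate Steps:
t(c) = -2 - c
h(J) = √2*√J (h(J) = √(2*J) = √2*√J)
m(s, P) = -12 (m(s, P) = -4 - 8 = -12)
(-3 - 222)*(39 - m(t(-1), h(-3))) = (-3 - 222)*(39 - 1*(-12)) = -225*(39 + 12) = -225*51 = -11475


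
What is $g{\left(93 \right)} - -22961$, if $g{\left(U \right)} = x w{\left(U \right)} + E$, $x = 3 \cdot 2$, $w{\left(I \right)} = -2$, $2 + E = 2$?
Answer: $22949$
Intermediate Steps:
$E = 0$ ($E = -2 + 2 = 0$)
$x = 6$
$g{\left(U \right)} = -12$ ($g{\left(U \right)} = 6 \left(-2\right) + 0 = -12 + 0 = -12$)
$g{\left(93 \right)} - -22961 = -12 - -22961 = -12 + 22961 = 22949$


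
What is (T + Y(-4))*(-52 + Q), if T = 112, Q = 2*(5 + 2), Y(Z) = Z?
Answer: -4104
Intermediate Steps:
Q = 14 (Q = 2*7 = 14)
(T + Y(-4))*(-52 + Q) = (112 - 4)*(-52 + 14) = 108*(-38) = -4104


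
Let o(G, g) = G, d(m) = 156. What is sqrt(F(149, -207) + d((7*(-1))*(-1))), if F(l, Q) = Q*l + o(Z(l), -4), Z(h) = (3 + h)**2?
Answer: I*sqrt(7583) ≈ 87.08*I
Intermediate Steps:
F(l, Q) = (3 + l)**2 + Q*l (F(l, Q) = Q*l + (3 + l)**2 = (3 + l)**2 + Q*l)
sqrt(F(149, -207) + d((7*(-1))*(-1))) = sqrt(((3 + 149)**2 - 207*149) + 156) = sqrt((152**2 - 30843) + 156) = sqrt((23104 - 30843) + 156) = sqrt(-7739 + 156) = sqrt(-7583) = I*sqrt(7583)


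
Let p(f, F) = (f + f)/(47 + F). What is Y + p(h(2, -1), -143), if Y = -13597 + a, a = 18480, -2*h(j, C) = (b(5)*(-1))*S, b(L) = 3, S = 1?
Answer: 156255/32 ≈ 4883.0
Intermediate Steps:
h(j, C) = 3/2 (h(j, C) = -3*(-1)/2 = -(-3)/2 = -½*(-3) = 3/2)
p(f, F) = 2*f/(47 + F) (p(f, F) = (2*f)/(47 + F) = 2*f/(47 + F))
Y = 4883 (Y = -13597 + 18480 = 4883)
Y + p(h(2, -1), -143) = 4883 + 2*(3/2)/(47 - 143) = 4883 + 2*(3/2)/(-96) = 4883 + 2*(3/2)*(-1/96) = 4883 - 1/32 = 156255/32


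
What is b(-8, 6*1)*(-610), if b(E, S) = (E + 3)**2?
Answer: -15250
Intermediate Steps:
b(E, S) = (3 + E)**2
b(-8, 6*1)*(-610) = (3 - 8)**2*(-610) = (-5)**2*(-610) = 25*(-610) = -15250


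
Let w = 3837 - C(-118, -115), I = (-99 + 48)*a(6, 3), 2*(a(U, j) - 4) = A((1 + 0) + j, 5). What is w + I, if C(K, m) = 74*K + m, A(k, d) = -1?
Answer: 25011/2 ≈ 12506.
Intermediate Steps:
a(U, j) = 7/2 (a(U, j) = 4 + (1/2)*(-1) = 4 - 1/2 = 7/2)
C(K, m) = m + 74*K
I = -357/2 (I = (-99 + 48)*(7/2) = -51*7/2 = -357/2 ≈ -178.50)
w = 12684 (w = 3837 - (-115 + 74*(-118)) = 3837 - (-115 - 8732) = 3837 - 1*(-8847) = 3837 + 8847 = 12684)
w + I = 12684 - 357/2 = 25011/2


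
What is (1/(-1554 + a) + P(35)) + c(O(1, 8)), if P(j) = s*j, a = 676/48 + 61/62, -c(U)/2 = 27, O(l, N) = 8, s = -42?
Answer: -872464464/572483 ≈ -1524.0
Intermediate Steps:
c(U) = -54 (c(U) = -2*27 = -54)
a = 5605/372 (a = 676*(1/48) + 61*(1/62) = 169/12 + 61/62 = 5605/372 ≈ 15.067)
P(j) = -42*j
(1/(-1554 + a) + P(35)) + c(O(1, 8)) = (1/(-1554 + 5605/372) - 42*35) - 54 = (1/(-572483/372) - 1470) - 54 = (-372/572483 - 1470) - 54 = -841550382/572483 - 54 = -872464464/572483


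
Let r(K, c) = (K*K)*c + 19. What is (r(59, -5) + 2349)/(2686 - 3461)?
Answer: 15037/775 ≈ 19.403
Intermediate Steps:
r(K, c) = 19 + c*K² (r(K, c) = K²*c + 19 = c*K² + 19 = 19 + c*K²)
(r(59, -5) + 2349)/(2686 - 3461) = ((19 - 5*59²) + 2349)/(2686 - 3461) = ((19 - 5*3481) + 2349)/(-775) = ((19 - 17405) + 2349)*(-1/775) = (-17386 + 2349)*(-1/775) = -15037*(-1/775) = 15037/775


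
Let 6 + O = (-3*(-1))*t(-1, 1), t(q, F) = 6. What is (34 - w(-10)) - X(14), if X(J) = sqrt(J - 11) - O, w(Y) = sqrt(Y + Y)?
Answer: 46 - sqrt(3) - 2*I*sqrt(5) ≈ 44.268 - 4.4721*I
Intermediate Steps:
w(Y) = sqrt(2)*sqrt(Y) (w(Y) = sqrt(2*Y) = sqrt(2)*sqrt(Y))
O = 12 (O = -6 - 3*(-1)*6 = -6 + 3*6 = -6 + 18 = 12)
X(J) = -12 + sqrt(-11 + J) (X(J) = sqrt(J - 11) - 1*12 = sqrt(-11 + J) - 12 = -12 + sqrt(-11 + J))
(34 - w(-10)) - X(14) = (34 - sqrt(2)*sqrt(-10)) - (-12 + sqrt(-11 + 14)) = (34 - sqrt(2)*I*sqrt(10)) - (-12 + sqrt(3)) = (34 - 2*I*sqrt(5)) + (12 - sqrt(3)) = 46 - sqrt(3) - 2*I*sqrt(5)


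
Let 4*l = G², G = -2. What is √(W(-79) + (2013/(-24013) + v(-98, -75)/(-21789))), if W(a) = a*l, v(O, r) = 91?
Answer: 13*I*√13071365900279/5285043 ≈ 8.8931*I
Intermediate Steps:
l = 1 (l = (¼)*(-2)² = (¼)*4 = 1)
W(a) = a (W(a) = a*1 = a)
√(W(-79) + (2013/(-24013) + v(-98, -75)/(-21789))) = √(-79 + (2013/(-24013) + 91/(-21789))) = √(-79 + (2013*(-1/24013) + 91*(-1/21789))) = √(-79 + (-183/2183 - 91/21789)) = √(-79 - 4186040/47565387) = √(-3761851613/47565387) = 13*I*√13071365900279/5285043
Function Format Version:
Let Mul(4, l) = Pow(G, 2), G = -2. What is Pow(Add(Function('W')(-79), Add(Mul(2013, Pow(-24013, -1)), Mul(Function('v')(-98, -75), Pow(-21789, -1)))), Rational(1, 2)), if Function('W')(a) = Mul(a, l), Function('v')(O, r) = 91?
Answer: Mul(Rational(13, 5285043), I, Pow(13071365900279, Rational(1, 2))) ≈ Mul(8.8931, I)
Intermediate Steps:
l = 1 (l = Mul(Rational(1, 4), Pow(-2, 2)) = Mul(Rational(1, 4), 4) = 1)
Function('W')(a) = a (Function('W')(a) = Mul(a, 1) = a)
Pow(Add(Function('W')(-79), Add(Mul(2013, Pow(-24013, -1)), Mul(Function('v')(-98, -75), Pow(-21789, -1)))), Rational(1, 2)) = Pow(Add(-79, Add(Mul(2013, Pow(-24013, -1)), Mul(91, Pow(-21789, -1)))), Rational(1, 2)) = Pow(Add(-79, Add(Mul(2013, Rational(-1, 24013)), Mul(91, Rational(-1, 21789)))), Rational(1, 2)) = Pow(Add(-79, Add(Rational(-183, 2183), Rational(-91, 21789))), Rational(1, 2)) = Pow(Add(-79, Rational(-4186040, 47565387)), Rational(1, 2)) = Pow(Rational(-3761851613, 47565387), Rational(1, 2)) = Mul(Rational(13, 5285043), I, Pow(13071365900279, Rational(1, 2)))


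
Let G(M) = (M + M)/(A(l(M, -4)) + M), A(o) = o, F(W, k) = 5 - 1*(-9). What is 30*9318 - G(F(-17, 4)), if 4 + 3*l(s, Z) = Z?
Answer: 4752138/17 ≈ 2.7954e+5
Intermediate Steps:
l(s, Z) = -4/3 + Z/3
F(W, k) = 14 (F(W, k) = 5 + 9 = 14)
G(M) = 2*M/(-8/3 + M) (G(M) = (M + M)/((-4/3 + (1/3)*(-4)) + M) = (2*M)/((-4/3 - 4/3) + M) = (2*M)/(-8/3 + M) = 2*M/(-8/3 + M))
30*9318 - G(F(-17, 4)) = 30*9318 - 6*14/(-8 + 3*14) = 279540 - 6*14/(-8 + 42) = 279540 - 6*14/34 = 279540 - 1*42/17 = 279540 - 42/17 = 4752138/17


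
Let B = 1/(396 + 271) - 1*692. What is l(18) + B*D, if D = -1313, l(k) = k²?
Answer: 606248327/667 ≈ 9.0892e+5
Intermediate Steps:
B = -461563/667 (B = 1/667 - 692 = -461563/667 ≈ -692.00)
l(18) + B*D = 18² - 461563/667*(-1313) = 324 + 606032219/667 = 606248327/667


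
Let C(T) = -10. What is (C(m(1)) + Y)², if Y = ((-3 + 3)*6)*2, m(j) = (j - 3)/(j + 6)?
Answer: 100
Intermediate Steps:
m(j) = (-3 + j)/(6 + j)
Y = 0 (Y = (0*6)*2 = 0*2 = 0)
(C(m(1)) + Y)² = (-10 + 0)² = (-10)² = 100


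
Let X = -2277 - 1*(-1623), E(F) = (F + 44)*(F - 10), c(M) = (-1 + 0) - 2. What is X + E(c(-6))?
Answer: -1187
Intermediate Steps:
c(M) = -3 (c(M) = -1 - 2 = -3)
E(F) = (-10 + F)*(44 + F) (E(F) = (44 + F)*(-10 + F) = (-10 + F)*(44 + F))
X = -654 (X = -2277 + 1623 = -654)
X + E(c(-6)) = -654 + (-440 + (-3)² + 34*(-3)) = -654 + (-440 + 9 - 102) = -654 - 533 = -1187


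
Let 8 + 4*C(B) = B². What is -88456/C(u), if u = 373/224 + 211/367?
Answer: 2391197528129536/20152178087 ≈ 1.1866e+5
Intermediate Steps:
u = 184155/82208 (u = 373*(1/224) + 211*(1/367) = 373/224 + 211/367 = 184155/82208 ≈ 2.2401)
C(B) = -2 + B²/4
-88456/C(u) = -88456/(-2 + (184155/82208)²/4) = -88456/(-2 + (¼)*(33913064025/6758155264)) = -88456/(-2 + 33913064025/27032621056) = -88456/(-20152178087/27032621056) = -88456*(-27032621056/20152178087) = 2391197528129536/20152178087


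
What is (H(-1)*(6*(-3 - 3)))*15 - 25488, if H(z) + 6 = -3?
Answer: -20628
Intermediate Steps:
H(z) = -9 (H(z) = -6 - 3 = -9)
(H(-1)*(6*(-3 - 3)))*15 - 25488 = -54*(-3 - 3)*15 - 25488 = -54*(-6)*15 - 25488 = -9*(-36)*15 - 25488 = 324*15 - 25488 = 4860 - 25488 = -20628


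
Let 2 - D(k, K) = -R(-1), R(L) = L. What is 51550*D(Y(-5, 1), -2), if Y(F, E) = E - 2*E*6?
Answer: 51550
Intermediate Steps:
Y(F, E) = -11*E (Y(F, E) = E - 12*E = -11*E)
D(k, K) = 1 (D(k, K) = 2 - (-1)*(-1) = 2 - 1*1 = 2 - 1 = 1)
51550*D(Y(-5, 1), -2) = 51550*1 = 51550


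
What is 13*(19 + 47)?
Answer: 858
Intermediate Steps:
13*(19 + 47) = 13*66 = 858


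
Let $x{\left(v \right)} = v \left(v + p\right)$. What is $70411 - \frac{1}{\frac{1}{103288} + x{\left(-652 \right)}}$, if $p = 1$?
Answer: $\frac{3086874440337459}{43840798177} \approx 70411.0$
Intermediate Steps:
$x{\left(v \right)} = v \left(1 + v\right)$ ($x{\left(v \right)} = v \left(v + 1\right) = v \left(1 + v\right)$)
$70411 - \frac{1}{\frac{1}{103288} + x{\left(-652 \right)}} = 70411 - \frac{1}{\frac{1}{103288} - 652 \left(1 - 652\right)} = 70411 - \frac{1}{\frac{1}{103288} - -424452} = 70411 - \frac{1}{\frac{1}{103288} + 424452} = 70411 - \frac{1}{\frac{43840798177}{103288}} = 70411 - \frac{103288}{43840798177} = \frac{3086874440337459}{43840798177}$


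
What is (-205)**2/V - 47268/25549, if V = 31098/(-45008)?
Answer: -24163206069532/397261401 ≈ -60824.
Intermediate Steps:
V = -15549/22504 (V = 31098*(-1/45008) = -15549/22504 ≈ -0.69094)
(-205)**2/V - 47268/25549 = (-205)**2/(-15549/22504) - 47268/25549 = 42025*(-22504/15549) - 47268*1/25549 = -945730600/15549 - 47268/25549 = -24163206069532/397261401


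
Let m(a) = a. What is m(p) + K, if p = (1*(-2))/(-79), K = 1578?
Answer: 124664/79 ≈ 1578.0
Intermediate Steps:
p = 2/79 (p = -2*(-1/79) = 2/79 ≈ 0.025316)
m(p) + K = 2/79 + 1578 = 124664/79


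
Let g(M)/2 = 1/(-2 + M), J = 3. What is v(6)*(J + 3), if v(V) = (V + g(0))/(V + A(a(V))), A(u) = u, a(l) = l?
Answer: 5/2 ≈ 2.5000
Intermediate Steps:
g(M) = 2/(-2 + M)
v(V) = (-1 + V)/(2*V) (v(V) = (V + 2/(-2 + 0))/(V + V) = (V + 2/(-2))/((2*V)) = (V + 2*(-½))*(1/(2*V)) = (V - 1)*(1/(2*V)) = (-1 + V)*(1/(2*V)) = (-1 + V)/(2*V))
v(6)*(J + 3) = ((½)*(-1 + 6)/6)*(3 + 3) = ((½)*(⅙)*5)*6 = (5/12)*6 = 5/2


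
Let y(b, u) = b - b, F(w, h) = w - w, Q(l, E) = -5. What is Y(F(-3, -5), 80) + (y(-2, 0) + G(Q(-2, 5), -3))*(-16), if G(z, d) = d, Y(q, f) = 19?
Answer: 67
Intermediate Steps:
F(w, h) = 0
y(b, u) = 0
Y(F(-3, -5), 80) + (y(-2, 0) + G(Q(-2, 5), -3))*(-16) = 19 + (0 - 3)*(-16) = 19 - 3*(-16) = 19 + 48 = 67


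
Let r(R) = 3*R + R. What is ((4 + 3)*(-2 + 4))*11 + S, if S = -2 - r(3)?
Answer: 140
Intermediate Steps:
r(R) = 4*R
S = -14 (S = -2 - 4*3 = -2 - 1*12 = -2 - 12 = -14)
((4 + 3)*(-2 + 4))*11 + S = ((4 + 3)*(-2 + 4))*11 - 14 = (7*2)*11 - 14 = 14*11 - 14 = 154 - 14 = 140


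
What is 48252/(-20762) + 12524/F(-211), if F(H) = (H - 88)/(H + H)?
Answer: 54857700094/3103919 ≈ 17674.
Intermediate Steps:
F(H) = (-88 + H)/(2*H) (F(H) = (-88 + H)/((2*H)) = (-88 + H)*(1/(2*H)) = (-88 + H)/(2*H))
48252/(-20762) + 12524/F(-211) = 48252/(-20762) + 12524/(((½)*(-88 - 211)/(-211))) = 48252*(-1/20762) + 12524/(((½)*(-1/211)*(-299))) = -24126/10381 + 12524/(299/422) = -24126/10381 + 12524*(422/299) = -24126/10381 + 5285128/299 = 54857700094/3103919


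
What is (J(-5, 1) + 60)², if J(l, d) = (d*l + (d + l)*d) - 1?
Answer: 2500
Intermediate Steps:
J(l, d) = -1 + d*l + d*(d + l) (J(l, d) = (d*l + d*(d + l)) - 1 = -1 + d*l + d*(d + l))
(J(-5, 1) + 60)² = ((-1 + 1² + 2*1*(-5)) + 60)² = ((-1 + 1 - 10) + 60)² = (-10 + 60)² = 50² = 2500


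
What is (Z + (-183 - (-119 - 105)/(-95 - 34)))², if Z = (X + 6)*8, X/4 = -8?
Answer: 2566739569/16641 ≈ 1.5424e+5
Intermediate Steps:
X = -32 (X = 4*(-8) = -32)
Z = -208 (Z = (-32 + 6)*8 = -26*8 = -208)
(Z + (-183 - (-119 - 105)/(-95 - 34)))² = (-208 + (-183 - (-119 - 105)/(-95 - 34)))² = (-208 + (-183 - (-224)/(-129)))² = (-208 + (-183 - (-224)*(-1)/129))² = (-208 + (-183 - 1*224/129))² = (-208 + (-183 - 224/129))² = (-208 - 23831/129)² = (-50663/129)² = 2566739569/16641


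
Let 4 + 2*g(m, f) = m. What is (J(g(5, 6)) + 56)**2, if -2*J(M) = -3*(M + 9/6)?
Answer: 3481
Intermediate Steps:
g(m, f) = -2 + m/2
J(M) = 9/4 + 3*M/2 (J(M) = -(-3)*(M + 9/6)/2 = -(-3)*(M + 9*(1/6))/2 = -(-3)*(M + 3/2)/2 = -(-3)*(3/2 + M)/2 = -(-9/2 - 3*M)/2 = 9/4 + 3*M/2)
(J(g(5, 6)) + 56)**2 = ((9/4 + 3*(-2 + (1/2)*5)/2) + 56)**2 = ((9/4 + 3*(-2 + 5/2)/2) + 56)**2 = ((9/4 + (3/2)*(1/2)) + 56)**2 = ((9/4 + 3/4) + 56)**2 = (3 + 56)**2 = 59**2 = 3481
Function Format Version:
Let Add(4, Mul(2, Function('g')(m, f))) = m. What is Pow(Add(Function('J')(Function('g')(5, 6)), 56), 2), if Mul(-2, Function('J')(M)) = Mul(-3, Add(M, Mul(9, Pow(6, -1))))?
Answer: 3481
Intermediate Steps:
Function('g')(m, f) = Add(-2, Mul(Rational(1, 2), m))
Function('J')(M) = Add(Rational(9, 4), Mul(Rational(3, 2), M)) (Function('J')(M) = Mul(Rational(-1, 2), Mul(-3, Add(M, Mul(9, Pow(6, -1))))) = Mul(Rational(-1, 2), Mul(-3, Add(M, Mul(9, Rational(1, 6))))) = Mul(Rational(-1, 2), Mul(-3, Add(M, Rational(3, 2)))) = Mul(Rational(-1, 2), Mul(-3, Add(Rational(3, 2), M))) = Mul(Rational(-1, 2), Add(Rational(-9, 2), Mul(-3, M))) = Add(Rational(9, 4), Mul(Rational(3, 2), M)))
Pow(Add(Function('J')(Function('g')(5, 6)), 56), 2) = Pow(Add(Add(Rational(9, 4), Mul(Rational(3, 2), Add(-2, Mul(Rational(1, 2), 5)))), 56), 2) = Pow(Add(Add(Rational(9, 4), Mul(Rational(3, 2), Add(-2, Rational(5, 2)))), 56), 2) = Pow(Add(Add(Rational(9, 4), Mul(Rational(3, 2), Rational(1, 2))), 56), 2) = Pow(Add(Add(Rational(9, 4), Rational(3, 4)), 56), 2) = Pow(Add(3, 56), 2) = Pow(59, 2) = 3481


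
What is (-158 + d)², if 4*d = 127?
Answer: 255025/16 ≈ 15939.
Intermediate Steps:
d = 127/4 (d = (¼)*127 = 127/4 ≈ 31.750)
(-158 + d)² = (-158 + 127/4)² = (-505/4)² = 255025/16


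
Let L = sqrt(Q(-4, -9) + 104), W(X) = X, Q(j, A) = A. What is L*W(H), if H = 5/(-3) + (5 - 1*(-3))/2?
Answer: 7*sqrt(95)/3 ≈ 22.743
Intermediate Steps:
H = 7/3 (H = 5*(-1/3) + (5 + 3)*(1/2) = -5/3 + 8*(1/2) = -5/3 + 4 = 7/3 ≈ 2.3333)
L = sqrt(95) (L = sqrt(-9 + 104) = sqrt(95) ≈ 9.7468)
L*W(H) = sqrt(95)*(7/3) = 7*sqrt(95)/3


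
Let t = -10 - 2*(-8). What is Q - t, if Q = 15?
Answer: 9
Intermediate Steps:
t = 6 (t = -10 + 16 = 6)
Q - t = 15 - 1*6 = 15 - 6 = 9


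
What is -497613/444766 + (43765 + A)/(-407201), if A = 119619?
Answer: -275296159357/181109159966 ≈ -1.5201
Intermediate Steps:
-497613/444766 + (43765 + A)/(-407201) = -497613/444766 + (43765 + 119619)/(-407201) = -497613*1/444766 + 163384*(-1/407201) = -497613/444766 - 163384/407201 = -275296159357/181109159966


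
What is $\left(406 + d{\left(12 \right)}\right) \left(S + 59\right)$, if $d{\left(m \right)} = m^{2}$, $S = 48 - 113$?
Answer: $-3300$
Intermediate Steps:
$S = -65$
$\left(406 + d{\left(12 \right)}\right) \left(S + 59\right) = \left(406 + 12^{2}\right) \left(-65 + 59\right) = \left(406 + 144\right) \left(-6\right) = 550 \left(-6\right) = -3300$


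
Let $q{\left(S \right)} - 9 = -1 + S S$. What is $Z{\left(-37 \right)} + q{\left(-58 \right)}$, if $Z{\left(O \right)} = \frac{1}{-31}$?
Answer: $\frac{104531}{31} \approx 3372.0$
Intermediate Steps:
$q{\left(S \right)} = 8 + S^{2}$ ($q{\left(S \right)} = 9 + \left(-1 + S S\right) = 9 + \left(-1 + S^{2}\right) = 8 + S^{2}$)
$Z{\left(O \right)} = - \frac{1}{31}$
$Z{\left(-37 \right)} + q{\left(-58 \right)} = - \frac{1}{31} + \left(8 + \left(-58\right)^{2}\right) = - \frac{1}{31} + \left(8 + 3364\right) = - \frac{1}{31} + 3372 = \frac{104531}{31}$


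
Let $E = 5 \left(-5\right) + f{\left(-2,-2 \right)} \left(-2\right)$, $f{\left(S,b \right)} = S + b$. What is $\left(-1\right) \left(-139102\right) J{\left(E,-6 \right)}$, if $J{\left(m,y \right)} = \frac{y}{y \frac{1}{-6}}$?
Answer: $-834612$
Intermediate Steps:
$E = -17$ ($E = 5 \left(-5\right) + \left(-2 - 2\right) \left(-2\right) = -25 - -8 = -25 + 8 = -17$)
$J{\left(m,y \right)} = -6$ ($J{\left(m,y \right)} = \frac{y}{y \left(- \frac{1}{6}\right)} = \frac{y}{\left(- \frac{1}{6}\right) y} = y \left(- \frac{6}{y}\right) = -6$)
$\left(-1\right) \left(-139102\right) J{\left(E,-6 \right)} = \left(-1\right) \left(-139102\right) \left(-6\right) = 139102 \left(-6\right) = -834612$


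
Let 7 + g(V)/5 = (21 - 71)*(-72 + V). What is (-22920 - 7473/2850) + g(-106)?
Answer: 20465259/950 ≈ 21542.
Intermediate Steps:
g(V) = 17965 - 250*V (g(V) = -35 + 5*((21 - 71)*(-72 + V)) = -35 + 5*(-50*(-72 + V)) = -35 + 5*(3600 - 50*V) = -35 + (18000 - 250*V) = 17965 - 250*V)
(-22920 - 7473/2850) + g(-106) = (-22920 - 7473/2850) + (17965 - 250*(-106)) = (-22920 - 7473*1/2850) + (17965 + 26500) = (-22920 - 2491/950) + 44465 = -21776491/950 + 44465 = 20465259/950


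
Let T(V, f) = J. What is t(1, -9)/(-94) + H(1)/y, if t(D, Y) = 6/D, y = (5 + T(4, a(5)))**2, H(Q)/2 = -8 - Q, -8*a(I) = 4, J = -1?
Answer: -447/376 ≈ -1.1888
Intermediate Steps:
a(I) = -1/2 (a(I) = -1/8*4 = -1/2)
T(V, f) = -1
H(Q) = -16 - 2*Q (H(Q) = 2*(-8 - Q) = -16 - 2*Q)
y = 16 (y = (5 - 1)**2 = 4**2 = 16)
t(1, -9)/(-94) + H(1)/y = (6/1)/(-94) + (-16 - 2*1)/16 = (6*1)*(-1/94) + (-16 - 2)*(1/16) = 6*(-1/94) - 18*1/16 = -3/47 - 9/8 = -447/376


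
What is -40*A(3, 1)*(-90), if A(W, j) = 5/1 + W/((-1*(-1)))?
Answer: 28800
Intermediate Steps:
A(W, j) = 5 + W (A(W, j) = 5*1 + W/1 = 5 + W*1 = 5 + W)
-40*A(3, 1)*(-90) = -40*(5 + 3)*(-90) = -40*8*(-90) = -320*(-90) = 28800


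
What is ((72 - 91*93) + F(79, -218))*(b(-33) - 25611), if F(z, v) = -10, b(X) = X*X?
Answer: 206009322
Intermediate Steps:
b(X) = X**2
((72 - 91*93) + F(79, -218))*(b(-33) - 25611) = ((72 - 91*93) - 10)*((-33)**2 - 25611) = ((72 - 8463) - 10)*(1089 - 25611) = (-8391 - 10)*(-24522) = -8401*(-24522) = 206009322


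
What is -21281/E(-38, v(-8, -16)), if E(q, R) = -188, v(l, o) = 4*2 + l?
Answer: 21281/188 ≈ 113.20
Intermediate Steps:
v(l, o) = 8 + l
-21281/E(-38, v(-8, -16)) = -21281/(-188) = -21281*(-1/188) = 21281/188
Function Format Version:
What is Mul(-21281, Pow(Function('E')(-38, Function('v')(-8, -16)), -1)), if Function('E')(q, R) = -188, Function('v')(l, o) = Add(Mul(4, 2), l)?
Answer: Rational(21281, 188) ≈ 113.20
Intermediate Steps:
Function('v')(l, o) = Add(8, l)
Mul(-21281, Pow(Function('E')(-38, Function('v')(-8, -16)), -1)) = Mul(-21281, Pow(-188, -1)) = Mul(-21281, Rational(-1, 188)) = Rational(21281, 188)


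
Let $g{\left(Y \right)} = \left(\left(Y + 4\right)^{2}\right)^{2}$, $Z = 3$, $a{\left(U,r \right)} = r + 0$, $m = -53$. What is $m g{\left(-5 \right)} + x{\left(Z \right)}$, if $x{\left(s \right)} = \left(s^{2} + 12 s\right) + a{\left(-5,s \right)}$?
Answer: $-5$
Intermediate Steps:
$a{\left(U,r \right)} = r$
$g{\left(Y \right)} = \left(4 + Y\right)^{4}$ ($g{\left(Y \right)} = \left(\left(4 + Y\right)^{2}\right)^{2} = \left(4 + Y\right)^{4}$)
$x{\left(s \right)} = s^{2} + 13 s$ ($x{\left(s \right)} = \left(s^{2} + 12 s\right) + s = s^{2} + 13 s$)
$m g{\left(-5 \right)} + x{\left(Z \right)} = - 53 \left(4 - 5\right)^{4} + 3 \left(13 + 3\right) = - 53 \left(-1\right)^{4} + 3 \cdot 16 = \left(-53\right) 1 + 48 = -53 + 48 = -5$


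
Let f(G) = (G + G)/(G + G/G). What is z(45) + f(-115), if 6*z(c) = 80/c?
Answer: 1187/513 ≈ 2.3138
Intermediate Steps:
z(c) = 40/(3*c) (z(c) = (80/c)/6 = 40/(3*c))
f(G) = 2*G/(1 + G) (f(G) = (2*G)/(G + 1) = (2*G)/(1 + G) = 2*G/(1 + G))
z(45) + f(-115) = (40/3)/45 + 2*(-115)/(1 - 115) = (40/3)*(1/45) + 2*(-115)/(-114) = 8/27 + 2*(-115)*(-1/114) = 8/27 + 115/57 = 1187/513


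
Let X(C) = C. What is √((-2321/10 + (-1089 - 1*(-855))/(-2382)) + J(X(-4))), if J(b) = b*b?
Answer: 11*I*√28135390/3970 ≈ 14.697*I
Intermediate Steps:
J(b) = b²
√((-2321/10 + (-1089 - 1*(-855))/(-2382)) + J(X(-4))) = √((-2321/10 + (-1089 - 1*(-855))/(-2382)) + (-4)²) = √((-2321*⅒ + (-1089 + 855)*(-1/2382)) + 16) = √((-2321/10 - 234*(-1/2382)) + 16) = √((-2321/10 + 39/397) + 16) = √(-921047/3970 + 16) = √(-857527/3970) = 11*I*√28135390/3970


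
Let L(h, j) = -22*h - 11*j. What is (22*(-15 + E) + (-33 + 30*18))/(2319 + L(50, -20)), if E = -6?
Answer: 45/1439 ≈ 0.031272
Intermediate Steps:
(22*(-15 + E) + (-33 + 30*18))/(2319 + L(50, -20)) = (22*(-15 - 6) + (-33 + 30*18))/(2319 + (-22*50 - 11*(-20))) = (22*(-21) + (-33 + 540))/(2319 + (-1100 + 220)) = (-462 + 507)/(2319 - 880) = 45/1439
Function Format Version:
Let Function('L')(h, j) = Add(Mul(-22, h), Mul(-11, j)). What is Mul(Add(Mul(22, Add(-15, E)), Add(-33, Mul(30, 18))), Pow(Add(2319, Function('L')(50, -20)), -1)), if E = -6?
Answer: Rational(45, 1439) ≈ 0.031272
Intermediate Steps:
Mul(Add(Mul(22, Add(-15, E)), Add(-33, Mul(30, 18))), Pow(Add(2319, Function('L')(50, -20)), -1)) = Mul(Add(Mul(22, Add(-15, -6)), Add(-33, Mul(30, 18))), Pow(Add(2319, Add(Mul(-22, 50), Mul(-11, -20))), -1)) = Mul(Add(Mul(22, -21), Add(-33, 540)), Pow(Add(2319, Add(-1100, 220)), -1)) = Mul(Add(-462, 507), Pow(Add(2319, -880), -1)) = Mul(45, Pow(1439, -1)) = Mul(45, Rational(1, 1439)) = Rational(45, 1439)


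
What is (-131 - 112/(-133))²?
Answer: 6115729/361 ≈ 16941.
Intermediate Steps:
(-131 - 112/(-133))² = (-131 - 112*(-1/133))² = (-131 + 16/19)² = (-2473/19)² = 6115729/361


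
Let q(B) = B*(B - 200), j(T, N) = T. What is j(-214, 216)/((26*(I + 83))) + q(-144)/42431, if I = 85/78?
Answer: 297665922/278304929 ≈ 1.0696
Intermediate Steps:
q(B) = B*(-200 + B)
I = 85/78 (I = 85*(1/78) = 85/78 ≈ 1.0897)
j(-214, 216)/((26*(I + 83))) + q(-144)/42431 = -214*1/(26*(85/78 + 83)) - 144*(-200 - 144)/42431 = -214/(26*(6559/78)) - 144*(-344)*(1/42431) = -214/6559/3 + 49536*(1/42431) = -214*3/6559 + 49536/42431 = -642/6559 + 49536/42431 = 297665922/278304929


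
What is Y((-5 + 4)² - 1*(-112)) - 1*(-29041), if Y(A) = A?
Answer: 29154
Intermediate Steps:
Y((-5 + 4)² - 1*(-112)) - 1*(-29041) = ((-5 + 4)² - 1*(-112)) - 1*(-29041) = ((-1)² + 112) + 29041 = (1 + 112) + 29041 = 113 + 29041 = 29154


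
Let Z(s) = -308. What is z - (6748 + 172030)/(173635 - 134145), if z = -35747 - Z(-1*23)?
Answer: -699832444/19745 ≈ -35444.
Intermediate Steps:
z = -35439 (z = -35747 - 1*(-308) = -35747 + 308 = -35439)
z - (6748 + 172030)/(173635 - 134145) = -35439 - (6748 + 172030)/(173635 - 134145) = -35439 - 178778/39490 = -35439 - 1*89389/19745 = -35439 - 89389/19745 = -699832444/19745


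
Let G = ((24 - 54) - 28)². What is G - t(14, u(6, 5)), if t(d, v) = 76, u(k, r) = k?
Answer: 3288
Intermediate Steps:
G = 3364 (G = (-30 - 28)² = (-58)² = 3364)
G - t(14, u(6, 5)) = 3364 - 1*76 = 3364 - 76 = 3288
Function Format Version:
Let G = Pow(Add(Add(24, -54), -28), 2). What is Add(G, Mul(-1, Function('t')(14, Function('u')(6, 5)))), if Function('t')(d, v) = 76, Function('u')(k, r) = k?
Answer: 3288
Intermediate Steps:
G = 3364 (G = Pow(Add(-30, -28), 2) = Pow(-58, 2) = 3364)
Add(G, Mul(-1, Function('t')(14, Function('u')(6, 5)))) = Add(3364, Mul(-1, 76)) = Add(3364, -76) = 3288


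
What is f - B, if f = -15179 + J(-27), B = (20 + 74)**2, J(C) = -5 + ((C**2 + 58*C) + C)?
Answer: -24884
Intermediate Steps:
J(C) = -5 + C**2 + 59*C (J(C) = -5 + (C**2 + 59*C) = -5 + C**2 + 59*C)
B = 8836 (B = 94**2 = 8836)
f = -16048 (f = -15179 + (-5 + (-27)**2 + 59*(-27)) = -15179 + (-5 + 729 - 1593) = -15179 - 869 = -16048)
f - B = -16048 - 1*8836 = -16048 - 8836 = -24884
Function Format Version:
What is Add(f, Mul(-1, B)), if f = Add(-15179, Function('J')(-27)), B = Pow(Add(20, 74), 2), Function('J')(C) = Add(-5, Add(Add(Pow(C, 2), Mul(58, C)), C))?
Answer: -24884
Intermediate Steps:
Function('J')(C) = Add(-5, Pow(C, 2), Mul(59, C)) (Function('J')(C) = Add(-5, Add(Pow(C, 2), Mul(59, C))) = Add(-5, Pow(C, 2), Mul(59, C)))
B = 8836 (B = Pow(94, 2) = 8836)
f = -16048 (f = Add(-15179, Add(-5, Pow(-27, 2), Mul(59, -27))) = Add(-15179, Add(-5, 729, -1593)) = Add(-15179, -869) = -16048)
Add(f, Mul(-1, B)) = Add(-16048, Mul(-1, 8836)) = Add(-16048, -8836) = -24884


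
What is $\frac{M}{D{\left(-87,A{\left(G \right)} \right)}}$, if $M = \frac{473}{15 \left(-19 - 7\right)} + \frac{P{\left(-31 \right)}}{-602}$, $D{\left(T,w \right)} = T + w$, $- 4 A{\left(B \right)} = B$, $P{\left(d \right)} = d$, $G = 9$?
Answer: $\frac{272656}{20954115} \approx 0.013012$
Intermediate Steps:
$A{\left(B \right)} = - \frac{B}{4}$
$M = - \frac{68164}{58695}$ ($M = \frac{473}{15 \left(-19 - 7\right)} - \frac{31}{-602} = \frac{473}{15 \left(-19 - 7\right)} - - \frac{31}{602} = \frac{473}{15 \left(-19 - 7\right)} + \frac{31}{602} = \frac{473}{15 \left(-26\right)} + \frac{31}{602} = \frac{473}{-390} + \frac{31}{602} = 473 \left(- \frac{1}{390}\right) + \frac{31}{602} = - \frac{473}{390} + \frac{31}{602} = - \frac{68164}{58695} \approx -1.1613$)
$\frac{M}{D{\left(-87,A{\left(G \right)} \right)}} = - \frac{68164}{58695 \left(-87 - \frac{9}{4}\right)} = - \frac{68164}{58695 \left(- \frac{357}{4}\right)} = \left(- \frac{68164}{58695}\right) \left(- \frac{4}{357}\right) = \frac{272656}{20954115}$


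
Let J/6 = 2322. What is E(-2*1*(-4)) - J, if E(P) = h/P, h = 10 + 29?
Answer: -111417/8 ≈ -13927.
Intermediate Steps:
h = 39
J = 13932 (J = 6*2322 = 13932)
E(P) = 39/P
E(-2*1*(-4)) - J = 39/((-2*1*(-4))) - 1*13932 = 39/((-2*(-4))) - 13932 = 39/8 - 13932 = -111417/8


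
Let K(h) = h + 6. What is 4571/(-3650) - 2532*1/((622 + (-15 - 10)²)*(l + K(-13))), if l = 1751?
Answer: -1243763291/992237900 ≈ -1.2535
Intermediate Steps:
K(h) = 6 + h
4571/(-3650) - 2532*1/((622 + (-15 - 10)²)*(l + K(-13))) = 4571/(-3650) - 2532*1/((622 + (-15 - 10)²)*(1751 + (6 - 13))) = 4571*(-1/3650) - 2532*1/((622 + (-25)²)*(1751 - 7)) = -4571/3650 - 2532*1/(1744*(622 + 625)) = -4571/3650 - 2532/(1247*1744) = -4571/3650 - 2532/2174768 = -4571/3650 - 2532*1/2174768 = -4571/3650 - 633/543692 = -1243763291/992237900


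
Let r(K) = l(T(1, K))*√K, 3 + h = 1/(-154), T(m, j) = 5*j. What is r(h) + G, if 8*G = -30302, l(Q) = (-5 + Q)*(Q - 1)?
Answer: -15151/4 + 7616865*I*√71302/3652264 ≈ -3787.8 + 556.88*I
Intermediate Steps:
l(Q) = (-1 + Q)*(-5 + Q) (l(Q) = (-5 + Q)*(-1 + Q) = (-1 + Q)*(-5 + Q))
G = -15151/4 (G = (⅛)*(-30302) = -15151/4 ≈ -3787.8)
h = -463/154 (h = -3 + 1/(-154) = -3 - 1/154 = -463/154 ≈ -3.0065)
r(K) = √K*(5 - 30*K + 25*K²) (r(K) = (5 + (5*K)² - 30*K)*√K = (5 + 25*K² - 30*K)*√K = (5 - 30*K + 25*K²)*√K = √K*(5 - 30*K + 25*K²))
r(h) + G = √(-463/154)*(5 - 30*(-463/154) + 25*(-463/154)²) - 15151/4 = (I*√71302/154)*(5 + 6945/77 + 25*(214369/23716)) - 15151/4 = (I*√71302/154)*(5 + 6945/77 + 5359225/23716) - 15151/4 = (I*√71302/154)*(7616865/23716) - 15151/4 = 7616865*I*√71302/3652264 - 15151/4 = -15151/4 + 7616865*I*√71302/3652264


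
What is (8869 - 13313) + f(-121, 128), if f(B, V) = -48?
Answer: -4492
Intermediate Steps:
(8869 - 13313) + f(-121, 128) = (8869 - 13313) - 48 = -4444 - 48 = -4492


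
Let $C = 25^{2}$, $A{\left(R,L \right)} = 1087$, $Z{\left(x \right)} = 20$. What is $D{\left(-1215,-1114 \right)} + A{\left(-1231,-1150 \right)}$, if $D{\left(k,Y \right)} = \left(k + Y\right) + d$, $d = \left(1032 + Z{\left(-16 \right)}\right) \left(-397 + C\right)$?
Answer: $238614$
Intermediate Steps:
$C = 625$
$d = 239856$ ($d = \left(1032 + 20\right) \left(-397 + 625\right) = 1052 \cdot 228 = 239856$)
$D{\left(k,Y \right)} = 239856 + Y + k$ ($D{\left(k,Y \right)} = \left(k + Y\right) + 239856 = \left(Y + k\right) + 239856 = 239856 + Y + k$)
$D{\left(-1215,-1114 \right)} + A{\left(-1231,-1150 \right)} = \left(239856 - 1114 - 1215\right) + 1087 = 237527 + 1087 = 238614$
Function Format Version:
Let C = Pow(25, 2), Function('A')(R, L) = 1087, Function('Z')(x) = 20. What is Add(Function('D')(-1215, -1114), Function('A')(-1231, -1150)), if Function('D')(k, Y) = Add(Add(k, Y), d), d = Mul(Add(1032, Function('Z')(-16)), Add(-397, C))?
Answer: 238614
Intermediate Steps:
C = 625
d = 239856 (d = Mul(Add(1032, 20), Add(-397, 625)) = Mul(1052, 228) = 239856)
Function('D')(k, Y) = Add(239856, Y, k) (Function('D')(k, Y) = Add(Add(k, Y), 239856) = Add(Add(Y, k), 239856) = Add(239856, Y, k))
Add(Function('D')(-1215, -1114), Function('A')(-1231, -1150)) = Add(Add(239856, -1114, -1215), 1087) = Add(237527, 1087) = 238614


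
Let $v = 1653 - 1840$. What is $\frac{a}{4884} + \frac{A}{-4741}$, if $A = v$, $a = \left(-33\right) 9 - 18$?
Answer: $- \frac{17579}{701668} \approx -0.025053$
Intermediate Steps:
$a = -315$ ($a = -297 - 18 = -315$)
$v = -187$
$A = -187$
$\frac{a}{4884} + \frac{A}{-4741} = - \frac{315}{4884} - \frac{187}{-4741} = \left(-315\right) \frac{1}{4884} - - \frac{17}{431} = - \frac{105}{1628} + \frac{17}{431} = - \frac{17579}{701668}$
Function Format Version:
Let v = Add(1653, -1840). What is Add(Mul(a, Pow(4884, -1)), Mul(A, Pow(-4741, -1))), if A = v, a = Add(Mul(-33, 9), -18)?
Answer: Rational(-17579, 701668) ≈ -0.025053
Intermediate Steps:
a = -315 (a = Add(-297, -18) = -315)
v = -187
A = -187
Add(Mul(a, Pow(4884, -1)), Mul(A, Pow(-4741, -1))) = Add(Mul(-315, Pow(4884, -1)), Mul(-187, Pow(-4741, -1))) = Add(Mul(-315, Rational(1, 4884)), Mul(-187, Rational(-1, 4741))) = Add(Rational(-105, 1628), Rational(17, 431)) = Rational(-17579, 701668)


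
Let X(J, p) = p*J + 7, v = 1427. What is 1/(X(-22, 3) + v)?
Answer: 1/1368 ≈ 0.00073099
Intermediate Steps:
X(J, p) = 7 + J*p (X(J, p) = J*p + 7 = 7 + J*p)
1/(X(-22, 3) + v) = 1/((7 - 22*3) + 1427) = 1/((7 - 66) + 1427) = 1/(-59 + 1427) = 1/1368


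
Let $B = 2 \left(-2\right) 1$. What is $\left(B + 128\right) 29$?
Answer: $3596$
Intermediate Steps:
$B = -4$ ($B = \left(-4\right) 1 = -4$)
$\left(B + 128\right) 29 = \left(-4 + 128\right) 29 = 124 \cdot 29 = 3596$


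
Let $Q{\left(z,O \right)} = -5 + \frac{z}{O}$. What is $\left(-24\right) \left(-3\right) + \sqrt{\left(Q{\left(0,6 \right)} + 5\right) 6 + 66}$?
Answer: $72 + \sqrt{66} \approx 80.124$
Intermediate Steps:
$Q{\left(z,O \right)} = -5 + \frac{z}{O}$
$\left(-24\right) \left(-3\right) + \sqrt{\left(Q{\left(0,6 \right)} + 5\right) 6 + 66} = \left(-24\right) \left(-3\right) + \sqrt{\left(\left(-5 + \frac{0}{6}\right) + 5\right) 6 + 66} = 72 + \sqrt{\left(\left(-5 + 0 \cdot \frac{1}{6}\right) + 5\right) 6 + 66} = 72 + \sqrt{\left(\left(-5 + 0\right) + 5\right) 6 + 66} = 72 + \sqrt{\left(-5 + 5\right) 6 + 66} = 72 + \sqrt{0 \cdot 6 + 66} = 72 + \sqrt{0 + 66} = 72 + \sqrt{66}$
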